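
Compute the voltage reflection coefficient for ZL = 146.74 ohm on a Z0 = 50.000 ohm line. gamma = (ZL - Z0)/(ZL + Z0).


gamma = (146.74 - 50.000) / (146.74 + 50.000) = 0.4917

0.4917


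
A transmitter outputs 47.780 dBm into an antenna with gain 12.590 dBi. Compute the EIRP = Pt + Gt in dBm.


EIRP = Pt + Gt = 47.780 + 12.590 = 60.37 dBm

60.37 dBm


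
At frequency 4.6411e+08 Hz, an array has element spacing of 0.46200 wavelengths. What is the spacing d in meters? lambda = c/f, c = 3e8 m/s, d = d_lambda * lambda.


lambda = c / f = 3.0000e+08 / 4.6411e+08 = 0.6463985 m
d = 0.46200 * 0.6463985 = 0.2986 m

0.2986 m


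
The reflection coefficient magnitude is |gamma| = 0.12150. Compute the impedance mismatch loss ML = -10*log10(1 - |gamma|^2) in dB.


ML = -10 * log10(1 - 0.12150^2) = -10 * log10(0.98523775) = 0.06459 dB

0.06459 dB


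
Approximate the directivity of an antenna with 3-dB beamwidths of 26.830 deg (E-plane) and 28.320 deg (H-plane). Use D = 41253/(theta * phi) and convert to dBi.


D_linear = 41253 / (26.830 * 28.320) = 54.29272
D_dBi = 10 * log10(54.29272) = 17.35 dBi

17.35 dBi


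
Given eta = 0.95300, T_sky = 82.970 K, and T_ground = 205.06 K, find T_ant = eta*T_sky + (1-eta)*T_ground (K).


T_ant = 0.95300 * 82.970 + (1 - 0.95300) * 205.06 = 88.71 K

88.71 K


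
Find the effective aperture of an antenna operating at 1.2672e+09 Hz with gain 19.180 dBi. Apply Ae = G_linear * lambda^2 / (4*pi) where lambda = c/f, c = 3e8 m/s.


lambda = c / f = 3.0000e+08 / 1.2672e+09 = 0.2367424 m
G_linear = 10^(19.180/10) = 82.79422
Ae = G_linear * lambda^2 / (4*pi) = 82.79422 * 0.2367424^2 / (4*pi) = 0.3693 m^2

0.3693 m^2


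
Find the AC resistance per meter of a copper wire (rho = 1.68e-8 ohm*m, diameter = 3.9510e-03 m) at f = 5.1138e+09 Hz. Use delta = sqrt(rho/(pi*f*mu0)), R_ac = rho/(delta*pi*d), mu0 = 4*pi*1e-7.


delta = sqrt(1.68e-8 / (pi * 5.1138e+09 * 4*pi*1e-7)) = 9.122270e-07 m
R_ac = 1.68e-8 / (9.122270e-07 * pi * 3.9510e-03) = 1.484 ohm/m

1.484 ohm/m


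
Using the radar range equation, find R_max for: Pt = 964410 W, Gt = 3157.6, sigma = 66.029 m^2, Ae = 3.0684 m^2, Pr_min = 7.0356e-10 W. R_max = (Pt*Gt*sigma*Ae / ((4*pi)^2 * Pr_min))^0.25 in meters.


R^4 = 964410*3157.6*66.029*3.0684 / ((4*pi)^2 * 7.0356e-10) = 5.553217e+18
R_max = 5.553217e+18^0.25 = 48544 m

48544 m


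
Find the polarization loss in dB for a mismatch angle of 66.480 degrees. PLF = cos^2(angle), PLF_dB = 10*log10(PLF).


PLF_linear = cos^2(66.480 deg) = 0.1592562
PLF_dB = 10 * log10(0.1592562) = -7.979 dB

-7.979 dB


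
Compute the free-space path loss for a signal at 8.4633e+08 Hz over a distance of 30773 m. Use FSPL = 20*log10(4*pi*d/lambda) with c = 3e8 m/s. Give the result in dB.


lambda = c / f = 3.0000e+08 / 8.4633e+08 = 0.3544717 m
FSPL = 20 * log10(4*pi*30773/0.3544717) = 120.8 dB

120.8 dB


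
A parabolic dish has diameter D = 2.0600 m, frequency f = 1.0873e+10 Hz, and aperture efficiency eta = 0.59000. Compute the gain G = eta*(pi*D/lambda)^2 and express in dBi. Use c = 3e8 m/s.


lambda = c / f = 3.0000e+08 / 1.0873e+10 = 0.02759128 m
G_linear = 0.59000 * (pi * 2.0600 / 0.02759128)^2 = 32459.55
G_dBi = 10 * log10(32459.55) = 45.11 dBi

45.11 dBi


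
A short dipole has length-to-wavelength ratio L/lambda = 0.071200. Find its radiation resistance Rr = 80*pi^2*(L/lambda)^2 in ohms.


Rr = 80 * pi^2 * (0.071200)^2 = 80 * 9.869604 * 5.069440e-03 = 4.003 ohm

4.003 ohm


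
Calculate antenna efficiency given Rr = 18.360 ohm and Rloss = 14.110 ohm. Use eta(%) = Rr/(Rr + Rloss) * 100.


eta = 18.360 / (18.360 + 14.110) * 100 = 56.54%

56.54%


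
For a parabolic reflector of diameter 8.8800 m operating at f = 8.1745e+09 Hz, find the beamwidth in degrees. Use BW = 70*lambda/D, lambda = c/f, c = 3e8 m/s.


lambda = c / f = 3.0000e+08 / 8.1745e+09 = 0.03669949 m
BW = 70 * 0.03669949 / 8.8800 = 0.2893 deg

0.2893 deg


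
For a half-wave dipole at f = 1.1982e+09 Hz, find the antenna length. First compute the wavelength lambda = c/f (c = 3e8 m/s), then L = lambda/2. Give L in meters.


lambda = c / f = 3.0000e+08 / 1.1982e+09 = 0.2503756 m
L = lambda / 2 = 0.2503756 / 2 = 0.1252 m

0.1252 m


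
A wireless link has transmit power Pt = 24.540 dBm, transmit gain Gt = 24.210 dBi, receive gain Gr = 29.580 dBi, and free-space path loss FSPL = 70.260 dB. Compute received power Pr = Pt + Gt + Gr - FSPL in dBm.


Pr = 24.540 + 24.210 + 29.580 - 70.260 = 8.07 dBm

8.07 dBm


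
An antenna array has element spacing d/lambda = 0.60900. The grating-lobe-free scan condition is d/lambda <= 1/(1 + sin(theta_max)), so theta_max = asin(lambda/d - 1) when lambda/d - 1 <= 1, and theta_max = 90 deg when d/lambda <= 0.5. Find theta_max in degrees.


lambda/d - 1 = 1/0.60900 - 1 = 0.6420361
theta_max = asin(0.6420361) = 39.94 deg

39.94 deg


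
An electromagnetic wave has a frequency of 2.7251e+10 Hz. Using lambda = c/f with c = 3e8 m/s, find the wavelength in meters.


lambda = c / f = 3.0000e+08 / 2.7251e+10 = 0.01101 m

0.01101 m


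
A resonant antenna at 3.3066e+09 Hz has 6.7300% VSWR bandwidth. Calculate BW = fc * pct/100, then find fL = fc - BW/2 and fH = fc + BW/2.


BW = 3.3066e+09 * 6.7300/100 = 2.225342e+08 Hz
fL = 3.3066e+09 - 2.225342e+08/2 = 3.195e+09 Hz
fH = 3.3066e+09 + 2.225342e+08/2 = 3.418e+09 Hz

BW=2.225e+08 Hz, fL=3.195e+09 Hz, fH=3.418e+09 Hz


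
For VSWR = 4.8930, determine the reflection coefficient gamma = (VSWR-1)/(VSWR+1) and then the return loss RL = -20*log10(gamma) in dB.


gamma = (4.8930 - 1) / (4.8930 + 1) = 0.6606143
RL = -20 * log10(0.6606143) = 3.601 dB

3.601 dB


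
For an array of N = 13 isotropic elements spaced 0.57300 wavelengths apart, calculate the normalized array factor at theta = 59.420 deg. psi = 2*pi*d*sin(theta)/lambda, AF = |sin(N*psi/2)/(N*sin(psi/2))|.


psi = 2*pi*0.57300*sin(59.420 deg) = 3.099539 rad
AF = |sin(13*3.099539/2) / (13*sin(3.099539/2))| = 0.07408

0.07408


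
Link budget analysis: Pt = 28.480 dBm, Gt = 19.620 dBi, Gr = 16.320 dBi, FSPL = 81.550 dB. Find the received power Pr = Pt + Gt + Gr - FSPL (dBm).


Pr = 28.480 + 19.620 + 16.320 - 81.550 = -17.13 dBm

-17.13 dBm


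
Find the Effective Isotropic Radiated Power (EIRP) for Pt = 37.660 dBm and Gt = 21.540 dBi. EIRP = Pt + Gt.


EIRP = Pt + Gt = 37.660 + 21.540 = 59.20 dBm

59.20 dBm


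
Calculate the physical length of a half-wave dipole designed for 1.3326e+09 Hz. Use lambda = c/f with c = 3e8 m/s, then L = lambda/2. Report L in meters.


lambda = c / f = 3.0000e+08 / 1.3326e+09 = 0.2251238 m
L = lambda / 2 = 0.2251238 / 2 = 0.1126 m

0.1126 m


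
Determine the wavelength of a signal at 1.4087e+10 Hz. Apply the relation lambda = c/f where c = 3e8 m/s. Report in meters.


lambda = c / f = 3.0000e+08 / 1.4087e+10 = 0.02130 m

0.02130 m


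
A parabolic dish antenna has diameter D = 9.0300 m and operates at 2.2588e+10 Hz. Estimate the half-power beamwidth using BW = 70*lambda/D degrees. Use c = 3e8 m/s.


lambda = c / f = 3.0000e+08 / 2.2588e+10 = 0.01328139 m
BW = 70 * 0.01328139 / 9.0300 = 0.1030 deg

0.1030 deg


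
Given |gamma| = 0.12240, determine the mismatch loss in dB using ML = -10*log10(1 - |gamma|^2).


ML = -10 * log10(1 - 0.12240^2) = -10 * log10(0.98501824) = 0.06556 dB

0.06556 dB


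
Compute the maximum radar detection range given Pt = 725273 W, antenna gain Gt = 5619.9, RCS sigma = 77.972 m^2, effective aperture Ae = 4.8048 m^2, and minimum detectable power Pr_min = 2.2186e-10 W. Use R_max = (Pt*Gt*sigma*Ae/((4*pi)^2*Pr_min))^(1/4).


R^4 = 725273*5619.9*77.972*4.8048 / ((4*pi)^2 * 2.2186e-10) = 4.358583e+19
R_max = 4.358583e+19^0.25 = 81252 m

81252 m


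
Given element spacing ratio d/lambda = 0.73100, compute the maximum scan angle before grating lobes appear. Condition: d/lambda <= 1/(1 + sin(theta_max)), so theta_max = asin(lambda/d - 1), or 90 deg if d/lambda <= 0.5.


lambda/d - 1 = 1/0.73100 - 1 = 0.3679891
theta_max = asin(0.3679891) = 21.59 deg

21.59 deg


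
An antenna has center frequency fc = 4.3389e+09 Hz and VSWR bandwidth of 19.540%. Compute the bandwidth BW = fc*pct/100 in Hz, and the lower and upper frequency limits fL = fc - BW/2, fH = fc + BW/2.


BW = 4.3389e+09 * 19.540/100 = 8.478211e+08 Hz
fL = 4.3389e+09 - 8.478211e+08/2 = 3.915e+09 Hz
fH = 4.3389e+09 + 8.478211e+08/2 = 4.763e+09 Hz

BW=8.478e+08 Hz, fL=3.915e+09 Hz, fH=4.763e+09 Hz


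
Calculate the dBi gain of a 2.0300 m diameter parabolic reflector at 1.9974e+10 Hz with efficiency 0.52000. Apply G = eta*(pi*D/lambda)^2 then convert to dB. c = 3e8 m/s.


lambda = c / f = 3.0000e+08 / 1.9974e+10 = 0.01501953 m
G_linear = 0.52000 * (pi * 2.0300 / 0.01501953)^2 = 93752.42
G_dBi = 10 * log10(93752.42) = 49.72 dBi

49.72 dBi


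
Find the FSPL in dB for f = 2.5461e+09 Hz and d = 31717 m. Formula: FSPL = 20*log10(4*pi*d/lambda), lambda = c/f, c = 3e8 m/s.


lambda = c / f = 3.0000e+08 / 2.5461e+09 = 0.1178273 m
FSPL = 20 * log10(4*pi*31717/0.1178273) = 130.6 dB

130.6 dB


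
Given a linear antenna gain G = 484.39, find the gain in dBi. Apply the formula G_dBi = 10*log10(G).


G_dBi = 10 * log10(484.39) = 26.85 dBi

26.85 dBi


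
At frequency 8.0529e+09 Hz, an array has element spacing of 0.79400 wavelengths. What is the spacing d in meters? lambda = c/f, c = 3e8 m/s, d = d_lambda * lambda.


lambda = c / f = 3.0000e+08 / 8.0529e+09 = 0.03725366 m
d = 0.79400 * 0.03725366 = 0.02958 m

0.02958 m


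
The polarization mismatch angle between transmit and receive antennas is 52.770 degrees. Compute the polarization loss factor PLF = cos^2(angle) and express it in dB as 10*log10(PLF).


PLF_linear = cos^2(52.770 deg) = 0.3660445
PLF_dB = 10 * log10(0.3660445) = -4.365 dB

-4.365 dB


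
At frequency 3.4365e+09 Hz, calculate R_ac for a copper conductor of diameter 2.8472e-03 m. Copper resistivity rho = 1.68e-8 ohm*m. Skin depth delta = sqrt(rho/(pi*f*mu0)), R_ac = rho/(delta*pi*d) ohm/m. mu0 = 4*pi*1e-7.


delta = sqrt(1.68e-8 / (pi * 3.4365e+09 * 4*pi*1e-7)) = 1.112799e-06 m
R_ac = 1.68e-8 / (1.112799e-06 * pi * 2.8472e-03) = 1.688 ohm/m

1.688 ohm/m


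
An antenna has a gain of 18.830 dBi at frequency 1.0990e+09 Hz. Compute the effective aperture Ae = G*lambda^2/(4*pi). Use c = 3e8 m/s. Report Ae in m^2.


lambda = c / f = 3.0000e+08 / 1.0990e+09 = 0.2729754 m
G_linear = 10^(18.830/10) = 76.38358
Ae = G_linear * lambda^2 / (4*pi) = 76.38358 * 0.2729754^2 / (4*pi) = 0.4529 m^2

0.4529 m^2


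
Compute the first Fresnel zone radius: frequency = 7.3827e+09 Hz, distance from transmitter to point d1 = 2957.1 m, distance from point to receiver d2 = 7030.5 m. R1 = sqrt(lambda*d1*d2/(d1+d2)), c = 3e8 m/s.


lambda = c / f = 3.0000e+08 / 7.3827e+09 = 0.04063554 m
R1 = sqrt(0.04063554 * 2957.1 * 7030.5 / (2957.1 + 7030.5)) = 9.197 m

9.197 m


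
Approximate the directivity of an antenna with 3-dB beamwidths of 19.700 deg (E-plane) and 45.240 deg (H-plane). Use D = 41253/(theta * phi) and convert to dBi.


D_linear = 41253 / (19.700 * 45.240) = 46.28782
D_dBi = 10 * log10(46.28782) = 16.65 dBi

16.65 dBi


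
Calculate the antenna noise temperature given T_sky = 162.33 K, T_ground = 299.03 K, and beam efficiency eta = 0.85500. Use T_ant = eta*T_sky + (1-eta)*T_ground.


T_ant = 0.85500 * 162.33 + (1 - 0.85500) * 299.03 = 182.2 K

182.2 K


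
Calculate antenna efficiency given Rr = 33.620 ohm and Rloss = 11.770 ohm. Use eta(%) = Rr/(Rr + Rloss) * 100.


eta = 33.620 / (33.620 + 11.770) * 100 = 74.07%

74.07%


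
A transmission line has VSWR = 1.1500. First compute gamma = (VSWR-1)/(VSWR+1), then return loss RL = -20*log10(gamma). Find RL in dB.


gamma = (1.1500 - 1) / (1.1500 + 1) = 0.06976744
RL = -20 * log10(0.06976744) = 23.13 dB

23.13 dB


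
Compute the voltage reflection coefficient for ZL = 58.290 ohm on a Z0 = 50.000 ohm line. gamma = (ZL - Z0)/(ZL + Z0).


gamma = (58.290 - 50.000) / (58.290 + 50.000) = 0.07655

0.07655


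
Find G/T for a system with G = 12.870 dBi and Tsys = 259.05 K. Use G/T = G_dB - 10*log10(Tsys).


G/T = 12.870 - 10*log10(259.05) = 12.870 - 24.13384 = -11.26 dB/K

-11.26 dB/K


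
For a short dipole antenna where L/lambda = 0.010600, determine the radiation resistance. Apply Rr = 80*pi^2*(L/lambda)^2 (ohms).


Rr = 80 * pi^2 * (0.010600)^2 = 80 * 9.869604 * 1.123600e-04 = 0.08872 ohm

0.08872 ohm


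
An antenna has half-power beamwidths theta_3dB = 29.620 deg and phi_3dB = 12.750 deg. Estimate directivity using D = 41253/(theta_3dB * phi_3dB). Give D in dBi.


D_linear = 41253 / (29.620 * 12.750) = 109.2346
D_dBi = 10 * log10(109.2346) = 20.38 dBi

20.38 dBi


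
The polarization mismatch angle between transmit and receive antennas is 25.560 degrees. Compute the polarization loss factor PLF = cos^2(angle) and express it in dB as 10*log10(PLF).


PLF_linear = cos^2(25.560 deg) = 0.8138457
PLF_dB = 10 * log10(0.8138457) = -0.8946 dB

-0.8946 dB


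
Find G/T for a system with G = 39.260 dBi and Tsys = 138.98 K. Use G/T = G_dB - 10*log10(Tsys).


G/T = 39.260 - 10*log10(138.98) = 39.260 - 21.42952 = 17.83 dB/K

17.83 dB/K


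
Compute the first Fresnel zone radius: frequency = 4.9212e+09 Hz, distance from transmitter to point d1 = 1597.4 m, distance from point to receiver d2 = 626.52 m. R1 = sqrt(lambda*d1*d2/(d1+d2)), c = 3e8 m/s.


lambda = c / f = 3.0000e+08 / 4.9212e+09 = 0.06096074 m
R1 = sqrt(0.06096074 * 1597.4 * 626.52 / (1597.4 + 626.52)) = 5.238 m

5.238 m


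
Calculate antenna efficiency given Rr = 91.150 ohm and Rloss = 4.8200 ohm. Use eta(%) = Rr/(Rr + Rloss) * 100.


eta = 91.150 / (91.150 + 4.8200) * 100 = 94.98%

94.98%


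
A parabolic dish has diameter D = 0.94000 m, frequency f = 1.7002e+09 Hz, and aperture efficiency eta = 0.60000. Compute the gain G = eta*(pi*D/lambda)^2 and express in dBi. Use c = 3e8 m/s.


lambda = c / f = 3.0000e+08 / 1.7002e+09 = 0.1764498 m
G_linear = 0.60000 * (pi * 0.94000 / 0.1764498)^2 = 168.0600
G_dBi = 10 * log10(168.0600) = 22.25 dBi

22.25 dBi


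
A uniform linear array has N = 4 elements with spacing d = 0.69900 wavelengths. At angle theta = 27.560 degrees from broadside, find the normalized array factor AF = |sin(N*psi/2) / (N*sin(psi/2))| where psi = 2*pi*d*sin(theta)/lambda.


psi = 2*pi*0.69900*sin(27.560 deg) = 2.032054 rad
AF = |sin(4*2.032054/2) / (4*sin(2.032054/2))| = 0.2344

0.2344


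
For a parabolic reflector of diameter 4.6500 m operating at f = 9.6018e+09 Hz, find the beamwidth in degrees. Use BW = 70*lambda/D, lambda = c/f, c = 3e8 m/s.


lambda = c / f = 3.0000e+08 / 9.6018e+09 = 0.03124414 m
BW = 70 * 0.03124414 / 4.6500 = 0.4703 deg

0.4703 deg


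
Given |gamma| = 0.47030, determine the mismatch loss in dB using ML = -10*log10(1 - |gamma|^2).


ML = -10 * log10(1 - 0.47030^2) = -10 * log10(0.77881791) = 1.086 dB

1.086 dB


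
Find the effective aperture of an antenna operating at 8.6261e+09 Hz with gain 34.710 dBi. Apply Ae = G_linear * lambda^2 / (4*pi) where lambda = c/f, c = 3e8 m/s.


lambda = c / f = 3.0000e+08 / 8.6261e+09 = 0.03477817 m
G_linear = 10^(34.710/10) = 2958.012
Ae = G_linear * lambda^2 / (4*pi) = 2958.012 * 0.03477817^2 / (4*pi) = 0.2847 m^2

0.2847 m^2


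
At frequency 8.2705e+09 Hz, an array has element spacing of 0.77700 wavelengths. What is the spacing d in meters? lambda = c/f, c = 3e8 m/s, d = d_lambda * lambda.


lambda = c / f = 3.0000e+08 / 8.2705e+09 = 0.03627350 m
d = 0.77700 * 0.03627350 = 0.02818 m

0.02818 m


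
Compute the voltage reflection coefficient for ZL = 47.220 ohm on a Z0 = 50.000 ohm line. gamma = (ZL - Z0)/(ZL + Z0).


gamma = (47.220 - 50.000) / (47.220 + 50.000) = -0.02859

-0.02859


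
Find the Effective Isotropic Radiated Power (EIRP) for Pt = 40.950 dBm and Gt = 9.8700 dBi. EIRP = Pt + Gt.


EIRP = Pt + Gt = 40.950 + 9.8700 = 50.82 dBm

50.82 dBm


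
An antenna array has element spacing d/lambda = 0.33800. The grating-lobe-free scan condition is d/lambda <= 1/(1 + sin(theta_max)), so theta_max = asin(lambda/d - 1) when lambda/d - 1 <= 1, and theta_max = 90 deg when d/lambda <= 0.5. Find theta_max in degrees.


lambda/d - 1 = 1/0.33800 - 1 = 1.958580 >= 1
d/lambda <= 0.5, so the array can scan to endfire without grating lobes: theta_max = 90 deg

90 deg


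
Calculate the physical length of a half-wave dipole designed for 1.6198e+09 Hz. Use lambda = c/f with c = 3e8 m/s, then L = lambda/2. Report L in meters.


lambda = c / f = 3.0000e+08 / 1.6198e+09 = 0.1852081 m
L = lambda / 2 = 0.1852081 / 2 = 0.09260 m

0.09260 m


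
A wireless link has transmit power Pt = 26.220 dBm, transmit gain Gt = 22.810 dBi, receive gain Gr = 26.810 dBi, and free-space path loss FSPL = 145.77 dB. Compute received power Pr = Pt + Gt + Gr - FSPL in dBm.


Pr = 26.220 + 22.810 + 26.810 - 145.77 = -69.93 dBm

-69.93 dBm


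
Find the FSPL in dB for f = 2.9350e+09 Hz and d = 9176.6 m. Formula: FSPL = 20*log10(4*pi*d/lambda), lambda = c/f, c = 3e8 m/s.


lambda = c / f = 3.0000e+08 / 2.9350e+09 = 0.1022147 m
FSPL = 20 * log10(4*pi*9176.6/0.1022147) = 121.0 dB

121.0 dB


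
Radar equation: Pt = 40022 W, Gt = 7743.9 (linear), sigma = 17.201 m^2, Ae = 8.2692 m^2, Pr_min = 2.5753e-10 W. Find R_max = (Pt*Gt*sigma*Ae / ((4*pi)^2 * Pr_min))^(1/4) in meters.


R^4 = 40022*7743.9*17.201*8.2692 / ((4*pi)^2 * 2.5753e-10) = 1.083997e+18
R_max = 1.083997e+18^0.25 = 32267 m

32267 m


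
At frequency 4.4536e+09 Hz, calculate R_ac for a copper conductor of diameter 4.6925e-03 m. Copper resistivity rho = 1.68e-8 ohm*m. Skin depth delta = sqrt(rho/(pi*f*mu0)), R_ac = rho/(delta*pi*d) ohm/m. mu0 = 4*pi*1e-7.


delta = sqrt(1.68e-8 / (pi * 4.4536e+09 * 4*pi*1e-7)) = 9.775054e-07 m
R_ac = 1.68e-8 / (9.775054e-07 * pi * 4.6925e-03) = 1.166 ohm/m

1.166 ohm/m


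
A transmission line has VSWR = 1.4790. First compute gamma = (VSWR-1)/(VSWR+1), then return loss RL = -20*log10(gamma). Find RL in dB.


gamma = (1.4790 - 1) / (1.4790 + 1) = 0.1932231
RL = -20 * log10(0.1932231) = 14.28 dB

14.28 dB


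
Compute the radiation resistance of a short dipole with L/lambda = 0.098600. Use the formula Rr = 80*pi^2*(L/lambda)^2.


Rr = 80 * pi^2 * (0.098600)^2 = 80 * 9.869604 * 9.721960e-03 = 7.676 ohm

7.676 ohm


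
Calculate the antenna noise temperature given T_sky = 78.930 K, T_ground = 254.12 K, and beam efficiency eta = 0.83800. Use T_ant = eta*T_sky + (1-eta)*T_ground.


T_ant = 0.83800 * 78.930 + (1 - 0.83800) * 254.12 = 107.3 K

107.3 K


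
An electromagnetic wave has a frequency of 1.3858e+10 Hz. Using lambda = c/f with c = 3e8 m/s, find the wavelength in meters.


lambda = c / f = 3.0000e+08 / 1.3858e+10 = 0.02165 m

0.02165 m


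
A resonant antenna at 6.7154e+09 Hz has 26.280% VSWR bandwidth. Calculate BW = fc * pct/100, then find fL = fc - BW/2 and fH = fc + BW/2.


BW = 6.7154e+09 * 26.280/100 = 1.764807e+09 Hz
fL = 6.7154e+09 - 1.764807e+09/2 = 5.833e+09 Hz
fH = 6.7154e+09 + 1.764807e+09/2 = 7.598e+09 Hz

BW=1.765e+09 Hz, fL=5.833e+09 Hz, fH=7.598e+09 Hz


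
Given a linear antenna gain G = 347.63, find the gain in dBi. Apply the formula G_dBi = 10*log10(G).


G_dBi = 10 * log10(347.63) = 25.41 dBi

25.41 dBi


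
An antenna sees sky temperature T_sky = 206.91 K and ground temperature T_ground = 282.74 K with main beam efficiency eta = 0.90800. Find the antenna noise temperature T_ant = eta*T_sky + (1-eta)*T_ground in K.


T_ant = 0.90800 * 206.91 + (1 - 0.90800) * 282.74 = 213.9 K

213.9 K


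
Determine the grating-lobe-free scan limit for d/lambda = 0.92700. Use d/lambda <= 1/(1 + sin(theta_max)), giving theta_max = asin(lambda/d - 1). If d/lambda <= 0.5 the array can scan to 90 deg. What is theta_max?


lambda/d - 1 = 1/0.92700 - 1 = 0.07874865
theta_max = asin(0.07874865) = 4.517 deg

4.517 deg


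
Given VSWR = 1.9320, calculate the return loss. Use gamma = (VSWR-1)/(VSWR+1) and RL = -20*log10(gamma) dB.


gamma = (1.9320 - 1) / (1.9320 + 1) = 0.3178718
RL = -20 * log10(0.3178718) = 9.955 dB

9.955 dB


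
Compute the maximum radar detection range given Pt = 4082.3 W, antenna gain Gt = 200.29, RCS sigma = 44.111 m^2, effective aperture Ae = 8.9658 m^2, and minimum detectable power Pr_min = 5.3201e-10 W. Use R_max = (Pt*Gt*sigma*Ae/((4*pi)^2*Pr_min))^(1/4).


R^4 = 4082.3*200.29*44.111*8.9658 / ((4*pi)^2 * 5.3201e-10) = 3.849113e+15
R_max = 3.849113e+15^0.25 = 7877 m

7877 m


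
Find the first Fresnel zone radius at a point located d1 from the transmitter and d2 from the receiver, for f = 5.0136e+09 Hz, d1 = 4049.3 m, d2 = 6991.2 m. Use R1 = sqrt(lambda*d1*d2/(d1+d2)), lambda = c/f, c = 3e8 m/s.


lambda = c / f = 3.0000e+08 / 5.0136e+09 = 0.05983724 m
R1 = sqrt(0.05983724 * 4049.3 * 6991.2 / (4049.3 + 6991.2)) = 12.39 m

12.39 m


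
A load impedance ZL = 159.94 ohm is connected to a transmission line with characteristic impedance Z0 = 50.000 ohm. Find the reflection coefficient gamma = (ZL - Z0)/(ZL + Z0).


gamma = (159.94 - 50.000) / (159.94 + 50.000) = 0.5237

0.5237


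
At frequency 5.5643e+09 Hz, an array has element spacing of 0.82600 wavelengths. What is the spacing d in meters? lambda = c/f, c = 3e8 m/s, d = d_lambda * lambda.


lambda = c / f = 3.0000e+08 / 5.5643e+09 = 0.05391514 m
d = 0.82600 * 0.05391514 = 0.04453 m

0.04453 m


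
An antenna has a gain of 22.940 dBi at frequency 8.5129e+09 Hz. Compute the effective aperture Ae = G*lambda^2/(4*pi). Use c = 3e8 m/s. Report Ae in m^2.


lambda = c / f = 3.0000e+08 / 8.5129e+09 = 0.03524063 m
G_linear = 10^(22.940/10) = 196.7886
Ae = G_linear * lambda^2 / (4*pi) = 196.7886 * 0.03524063^2 / (4*pi) = 0.01945 m^2

0.01945 m^2


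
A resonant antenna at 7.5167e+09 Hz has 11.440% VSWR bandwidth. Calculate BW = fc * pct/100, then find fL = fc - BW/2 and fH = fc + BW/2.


BW = 7.5167e+09 * 11.440/100 = 8.599105e+08 Hz
fL = 7.5167e+09 - 8.599105e+08/2 = 7.087e+09 Hz
fH = 7.5167e+09 + 8.599105e+08/2 = 7.947e+09 Hz

BW=8.599e+08 Hz, fL=7.087e+09 Hz, fH=7.947e+09 Hz


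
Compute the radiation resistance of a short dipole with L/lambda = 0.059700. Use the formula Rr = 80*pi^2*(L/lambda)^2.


Rr = 80 * pi^2 * (0.059700)^2 = 80 * 9.869604 * 3.564090e-03 = 2.814 ohm

2.814 ohm


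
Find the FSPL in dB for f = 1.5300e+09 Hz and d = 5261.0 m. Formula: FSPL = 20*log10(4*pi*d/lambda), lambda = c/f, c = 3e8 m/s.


lambda = c / f = 3.0000e+08 / 1.5300e+09 = 0.1960784 m
FSPL = 20 * log10(4*pi*5261.0/0.1960784) = 110.6 dB

110.6 dB


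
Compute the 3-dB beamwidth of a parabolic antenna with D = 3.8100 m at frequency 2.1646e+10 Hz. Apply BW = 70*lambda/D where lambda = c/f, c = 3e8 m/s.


lambda = c / f = 3.0000e+08 / 2.1646e+10 = 0.01385937 m
BW = 70 * 0.01385937 / 3.8100 = 0.2546 deg

0.2546 deg


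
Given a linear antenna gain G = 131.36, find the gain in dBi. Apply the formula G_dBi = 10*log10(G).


G_dBi = 10 * log10(131.36) = 21.18 dBi

21.18 dBi


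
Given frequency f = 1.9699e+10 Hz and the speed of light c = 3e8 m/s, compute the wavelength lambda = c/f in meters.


lambda = c / f = 3.0000e+08 / 1.9699e+10 = 0.01523 m

0.01523 m


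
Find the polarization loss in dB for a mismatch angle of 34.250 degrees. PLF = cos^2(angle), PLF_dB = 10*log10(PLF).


PLF_linear = cos^2(34.250 deg) = 0.6832506
PLF_dB = 10 * log10(0.6832506) = -1.654 dB

-1.654 dB


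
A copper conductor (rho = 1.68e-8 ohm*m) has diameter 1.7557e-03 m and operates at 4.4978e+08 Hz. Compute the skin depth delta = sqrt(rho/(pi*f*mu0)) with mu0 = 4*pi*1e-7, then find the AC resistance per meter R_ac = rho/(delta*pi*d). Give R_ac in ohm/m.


delta = sqrt(1.68e-8 / (pi * 4.4978e+08 * 4*pi*1e-7)) = 3.075918e-06 m
R_ac = 1.68e-8 / (3.075918e-06 * pi * 1.7557e-03) = 0.9902 ohm/m

0.9902 ohm/m


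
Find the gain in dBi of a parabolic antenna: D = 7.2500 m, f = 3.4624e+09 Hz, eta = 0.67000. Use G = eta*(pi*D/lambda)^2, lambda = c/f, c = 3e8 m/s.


lambda = c / f = 3.0000e+08 / 3.4624e+09 = 0.08664510 m
G_linear = 0.67000 * (pi * 7.2500 / 0.08664510)^2 = 46298.03
G_dBi = 10 * log10(46298.03) = 46.66 dBi

46.66 dBi


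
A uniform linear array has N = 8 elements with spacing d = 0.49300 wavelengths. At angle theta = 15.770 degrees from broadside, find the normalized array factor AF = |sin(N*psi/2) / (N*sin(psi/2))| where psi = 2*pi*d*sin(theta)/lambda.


psi = 2*pi*0.49300*sin(15.770 deg) = 0.8418574 rad
AF = |sin(8*0.8418574/2) / (8*sin(0.8418574/2))| = 0.06850

0.06850


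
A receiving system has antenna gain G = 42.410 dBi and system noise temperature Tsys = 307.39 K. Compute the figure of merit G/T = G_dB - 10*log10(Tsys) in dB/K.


G/T = 42.410 - 10*log10(307.39) = 42.410 - 24.87690 = 17.53 dB/K

17.53 dB/K


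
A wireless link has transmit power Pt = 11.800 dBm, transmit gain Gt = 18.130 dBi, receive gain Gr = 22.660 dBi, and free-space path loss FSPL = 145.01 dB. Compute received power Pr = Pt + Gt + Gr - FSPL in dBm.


Pr = 11.800 + 18.130 + 22.660 - 145.01 = -92.42 dBm

-92.42 dBm


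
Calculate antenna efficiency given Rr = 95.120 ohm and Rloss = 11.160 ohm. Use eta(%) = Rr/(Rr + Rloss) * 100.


eta = 95.120 / (95.120 + 11.160) * 100 = 89.50%

89.50%


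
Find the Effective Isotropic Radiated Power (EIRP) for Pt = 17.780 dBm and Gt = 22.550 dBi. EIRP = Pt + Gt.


EIRP = Pt + Gt = 17.780 + 22.550 = 40.33 dBm

40.33 dBm


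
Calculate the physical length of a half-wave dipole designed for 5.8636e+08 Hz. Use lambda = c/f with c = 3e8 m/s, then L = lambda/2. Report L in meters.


lambda = c / f = 3.0000e+08 / 5.8636e+08 = 0.5116311 m
L = lambda / 2 = 0.5116311 / 2 = 0.2558 m

0.2558 m


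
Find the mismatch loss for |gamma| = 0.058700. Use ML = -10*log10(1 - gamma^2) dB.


ML = -10 * log10(1 - 0.058700^2) = -10 * log10(0.99655431) = 0.01499 dB

0.01499 dB


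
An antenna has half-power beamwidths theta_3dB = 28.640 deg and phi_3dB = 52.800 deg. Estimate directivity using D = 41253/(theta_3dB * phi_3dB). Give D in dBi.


D_linear = 41253 / (28.640 * 52.800) = 27.28027
D_dBi = 10 * log10(27.28027) = 14.36 dBi

14.36 dBi


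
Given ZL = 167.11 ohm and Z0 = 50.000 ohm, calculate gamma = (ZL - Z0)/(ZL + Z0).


gamma = (167.11 - 50.000) / (167.11 + 50.000) = 0.5394

0.5394


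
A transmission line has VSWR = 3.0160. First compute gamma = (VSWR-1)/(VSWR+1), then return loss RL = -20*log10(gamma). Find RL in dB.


gamma = (3.0160 - 1) / (3.0160 + 1) = 0.5019920
RL = -20 * log10(0.5019920) = 5.986 dB

5.986 dB


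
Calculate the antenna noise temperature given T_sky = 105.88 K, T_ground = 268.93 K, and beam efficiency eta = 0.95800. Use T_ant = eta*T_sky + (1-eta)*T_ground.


T_ant = 0.95800 * 105.88 + (1 - 0.95800) * 268.93 = 112.7 K

112.7 K


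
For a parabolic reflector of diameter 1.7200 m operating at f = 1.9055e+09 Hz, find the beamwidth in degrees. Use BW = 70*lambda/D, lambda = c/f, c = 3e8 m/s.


lambda = c / f = 3.0000e+08 / 1.9055e+09 = 0.1574390 m
BW = 70 * 0.1574390 / 1.7200 = 6.407 deg

6.407 deg


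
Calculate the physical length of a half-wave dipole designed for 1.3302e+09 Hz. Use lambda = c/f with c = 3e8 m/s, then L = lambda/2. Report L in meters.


lambda = c / f = 3.0000e+08 / 1.3302e+09 = 0.2255300 m
L = lambda / 2 = 0.2255300 / 2 = 0.1128 m

0.1128 m


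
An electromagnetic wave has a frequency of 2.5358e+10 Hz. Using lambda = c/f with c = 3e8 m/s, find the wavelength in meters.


lambda = c / f = 3.0000e+08 / 2.5358e+10 = 0.01183 m

0.01183 m


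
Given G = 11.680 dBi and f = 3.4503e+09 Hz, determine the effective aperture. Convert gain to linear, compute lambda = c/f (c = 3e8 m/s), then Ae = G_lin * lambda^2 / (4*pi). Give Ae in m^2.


lambda = c / f = 3.0000e+08 / 3.4503e+09 = 0.08694896 m
G_linear = 10^(11.680/10) = 14.72313
Ae = G_linear * lambda^2 / (4*pi) = 14.72313 * 0.08694896^2 / (4*pi) = 8.858e-03 m^2

8.858e-03 m^2


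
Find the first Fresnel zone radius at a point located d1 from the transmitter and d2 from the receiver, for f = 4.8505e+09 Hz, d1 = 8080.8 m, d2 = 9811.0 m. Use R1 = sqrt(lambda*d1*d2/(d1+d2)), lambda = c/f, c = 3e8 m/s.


lambda = c / f = 3.0000e+08 / 4.8505e+09 = 0.06184929 m
R1 = sqrt(0.06184929 * 8080.8 * 9811.0 / (8080.8 + 9811.0)) = 16.55 m

16.55 m


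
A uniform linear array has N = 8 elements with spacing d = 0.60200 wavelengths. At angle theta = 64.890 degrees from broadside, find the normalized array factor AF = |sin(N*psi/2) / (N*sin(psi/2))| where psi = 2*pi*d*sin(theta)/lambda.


psi = 2*pi*0.60200*sin(64.890 deg) = 3.425014 rad
AF = |sin(8*3.425014/2) / (8*sin(3.425014/2))| = 0.1144

0.1144


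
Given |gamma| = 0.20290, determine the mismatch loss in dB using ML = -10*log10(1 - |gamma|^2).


ML = -10 * log10(1 - 0.20290^2) = -10 * log10(0.95883159) = 0.1826 dB

0.1826 dB


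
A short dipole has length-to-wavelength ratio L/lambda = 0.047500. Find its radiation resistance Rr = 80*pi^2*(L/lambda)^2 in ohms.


Rr = 80 * pi^2 * (0.047500)^2 = 80 * 9.869604 * 2.256250e-03 = 1.781 ohm

1.781 ohm


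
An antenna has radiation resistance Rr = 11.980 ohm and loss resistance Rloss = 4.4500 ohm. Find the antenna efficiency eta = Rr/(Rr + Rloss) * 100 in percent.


eta = 11.980 / (11.980 + 4.4500) * 100 = 72.92%

72.92%


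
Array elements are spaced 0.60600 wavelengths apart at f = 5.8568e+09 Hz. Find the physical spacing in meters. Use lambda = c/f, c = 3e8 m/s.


lambda = c / f = 3.0000e+08 / 5.8568e+09 = 0.05122251 m
d = 0.60600 * 0.05122251 = 0.03104 m

0.03104 m


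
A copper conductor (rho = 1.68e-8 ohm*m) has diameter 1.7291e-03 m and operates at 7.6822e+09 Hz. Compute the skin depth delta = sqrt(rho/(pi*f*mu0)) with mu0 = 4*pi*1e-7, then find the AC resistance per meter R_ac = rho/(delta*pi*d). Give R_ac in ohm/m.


delta = sqrt(1.68e-8 / (pi * 7.6822e+09 * 4*pi*1e-7)) = 7.442725e-07 m
R_ac = 1.68e-8 / (7.442725e-07 * pi * 1.7291e-03) = 4.155 ohm/m

4.155 ohm/m


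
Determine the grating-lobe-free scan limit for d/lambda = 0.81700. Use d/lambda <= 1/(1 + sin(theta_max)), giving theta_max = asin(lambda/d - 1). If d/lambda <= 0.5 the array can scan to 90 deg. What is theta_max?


lambda/d - 1 = 1/0.81700 - 1 = 0.2239902
theta_max = asin(0.2239902) = 12.94 deg

12.94 deg


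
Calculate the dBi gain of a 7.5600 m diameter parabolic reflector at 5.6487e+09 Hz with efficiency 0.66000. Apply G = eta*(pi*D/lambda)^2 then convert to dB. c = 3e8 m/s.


lambda = c / f = 3.0000e+08 / 5.6487e+09 = 0.05310957 m
G_linear = 0.66000 * (pi * 7.5600 / 0.05310957)^2 = 131990.2
G_dBi = 10 * log10(131990.2) = 51.21 dBi

51.21 dBi


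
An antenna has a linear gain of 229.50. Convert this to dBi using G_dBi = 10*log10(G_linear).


G_dBi = 10 * log10(229.50) = 23.61 dBi

23.61 dBi


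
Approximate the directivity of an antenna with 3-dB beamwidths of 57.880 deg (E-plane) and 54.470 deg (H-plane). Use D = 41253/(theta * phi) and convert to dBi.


D_linear = 41253 / (57.880 * 54.470) = 13.08488
D_dBi = 10 * log10(13.08488) = 11.17 dBi

11.17 dBi


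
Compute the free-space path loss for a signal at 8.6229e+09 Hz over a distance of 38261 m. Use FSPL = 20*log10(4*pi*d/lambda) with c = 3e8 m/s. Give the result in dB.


lambda = c / f = 3.0000e+08 / 8.6229e+09 = 0.03479108 m
FSPL = 20 * log10(4*pi*38261/0.03479108) = 142.8 dB

142.8 dB


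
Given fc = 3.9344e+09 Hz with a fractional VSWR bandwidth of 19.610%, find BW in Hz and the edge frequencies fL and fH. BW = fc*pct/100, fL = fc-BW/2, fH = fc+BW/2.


BW = 3.9344e+09 * 19.610/100 = 7.715358e+08 Hz
fL = 3.9344e+09 - 7.715358e+08/2 = 3.549e+09 Hz
fH = 3.9344e+09 + 7.715358e+08/2 = 4.320e+09 Hz

BW=7.715e+08 Hz, fL=3.549e+09 Hz, fH=4.320e+09 Hz


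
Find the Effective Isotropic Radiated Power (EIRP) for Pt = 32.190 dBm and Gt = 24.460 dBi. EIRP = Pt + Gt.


EIRP = Pt + Gt = 32.190 + 24.460 = 56.65 dBm

56.65 dBm


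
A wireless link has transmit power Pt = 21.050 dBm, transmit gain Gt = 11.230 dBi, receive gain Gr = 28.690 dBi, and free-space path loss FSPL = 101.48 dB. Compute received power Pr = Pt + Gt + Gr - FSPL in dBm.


Pr = 21.050 + 11.230 + 28.690 - 101.48 = -40.51 dBm

-40.51 dBm


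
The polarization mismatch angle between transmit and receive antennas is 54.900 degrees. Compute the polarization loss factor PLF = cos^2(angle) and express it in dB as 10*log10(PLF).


PLF_linear = cos^2(54.900 deg) = 0.3306310
PLF_dB = 10 * log10(0.3306310) = -4.807 dB

-4.807 dB


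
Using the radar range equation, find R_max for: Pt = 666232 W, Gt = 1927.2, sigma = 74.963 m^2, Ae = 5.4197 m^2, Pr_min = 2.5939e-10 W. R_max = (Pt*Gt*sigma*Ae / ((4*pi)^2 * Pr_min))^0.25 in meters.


R^4 = 666232*1927.2*74.963*5.4197 / ((4*pi)^2 * 2.5939e-10) = 1.273508e+19
R_max = 1.273508e+19^0.25 = 59738 m

59738 m


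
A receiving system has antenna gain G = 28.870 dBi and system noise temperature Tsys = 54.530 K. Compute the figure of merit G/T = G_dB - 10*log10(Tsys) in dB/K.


G/T = 28.870 - 10*log10(54.530) = 28.870 - 17.36635 = 11.50 dB/K

11.50 dB/K


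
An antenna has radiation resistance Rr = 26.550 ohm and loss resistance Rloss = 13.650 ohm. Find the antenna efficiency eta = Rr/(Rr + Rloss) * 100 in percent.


eta = 26.550 / (26.550 + 13.650) * 100 = 66.04%

66.04%


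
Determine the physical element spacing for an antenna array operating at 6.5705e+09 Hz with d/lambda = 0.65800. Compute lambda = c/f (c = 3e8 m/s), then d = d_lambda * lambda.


lambda = c / f = 3.0000e+08 / 6.5705e+09 = 0.04565863 m
d = 0.65800 * 0.04565863 = 0.03004 m

0.03004 m


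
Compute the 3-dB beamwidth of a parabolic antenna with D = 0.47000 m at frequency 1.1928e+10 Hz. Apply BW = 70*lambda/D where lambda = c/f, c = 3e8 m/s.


lambda = c / f = 3.0000e+08 / 1.1928e+10 = 0.02515091 m
BW = 70 * 0.02515091 / 0.47000 = 3.746 deg

3.746 deg


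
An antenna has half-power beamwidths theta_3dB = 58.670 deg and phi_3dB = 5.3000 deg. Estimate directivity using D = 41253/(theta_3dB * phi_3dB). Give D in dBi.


D_linear = 41253 / (58.670 * 5.3000) = 132.6672
D_dBi = 10 * log10(132.6672) = 21.23 dBi

21.23 dBi


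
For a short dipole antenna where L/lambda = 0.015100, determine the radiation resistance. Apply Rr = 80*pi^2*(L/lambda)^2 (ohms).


Rr = 80 * pi^2 * (0.015100)^2 = 80 * 9.869604 * 2.280100e-04 = 0.1800 ohm

0.1800 ohm


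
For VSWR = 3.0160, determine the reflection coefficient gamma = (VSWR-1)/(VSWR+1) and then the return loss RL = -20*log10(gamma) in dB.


gamma = (3.0160 - 1) / (3.0160 + 1) = 0.5019920
RL = -20 * log10(0.5019920) = 5.986 dB

5.986 dB


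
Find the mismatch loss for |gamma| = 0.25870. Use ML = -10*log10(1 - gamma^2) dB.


ML = -10 * log10(1 - 0.25870^2) = -10 * log10(0.93307431) = 0.3008 dB

0.3008 dB


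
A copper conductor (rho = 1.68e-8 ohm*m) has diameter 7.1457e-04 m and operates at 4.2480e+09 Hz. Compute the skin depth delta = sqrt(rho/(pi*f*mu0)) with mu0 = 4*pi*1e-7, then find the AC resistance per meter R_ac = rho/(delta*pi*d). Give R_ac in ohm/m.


delta = sqrt(1.68e-8 / (pi * 4.2480e+09 * 4*pi*1e-7)) = 1.000881e-06 m
R_ac = 1.68e-8 / (1.000881e-06 * pi * 7.1457e-04) = 7.477 ohm/m

7.477 ohm/m


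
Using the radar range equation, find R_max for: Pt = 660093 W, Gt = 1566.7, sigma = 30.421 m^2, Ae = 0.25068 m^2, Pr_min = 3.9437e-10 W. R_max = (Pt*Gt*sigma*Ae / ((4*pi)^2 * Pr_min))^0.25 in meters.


R^4 = 660093*1566.7*30.421*0.25068 / ((4*pi)^2 * 3.9437e-10) = 1.266370e+17
R_max = 1.266370e+17^0.25 = 18864 m

18864 m


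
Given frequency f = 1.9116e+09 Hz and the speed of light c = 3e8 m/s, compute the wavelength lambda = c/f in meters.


lambda = c / f = 3.0000e+08 / 1.9116e+09 = 0.1569 m

0.1569 m


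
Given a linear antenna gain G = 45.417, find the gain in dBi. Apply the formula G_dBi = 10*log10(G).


G_dBi = 10 * log10(45.417) = 16.57 dBi

16.57 dBi


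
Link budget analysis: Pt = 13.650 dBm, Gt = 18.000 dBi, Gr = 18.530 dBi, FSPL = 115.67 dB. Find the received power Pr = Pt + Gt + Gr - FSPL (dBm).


Pr = 13.650 + 18.000 + 18.530 - 115.67 = -65.49 dBm

-65.49 dBm


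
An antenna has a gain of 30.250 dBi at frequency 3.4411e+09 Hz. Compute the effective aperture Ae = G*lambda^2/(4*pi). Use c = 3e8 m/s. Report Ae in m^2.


lambda = c / f = 3.0000e+08 / 3.4411e+09 = 0.08718142 m
G_linear = 10^(30.250/10) = 1059.254
Ae = G_linear * lambda^2 / (4*pi) = 1059.254 * 0.08718142^2 / (4*pi) = 0.6407 m^2

0.6407 m^2


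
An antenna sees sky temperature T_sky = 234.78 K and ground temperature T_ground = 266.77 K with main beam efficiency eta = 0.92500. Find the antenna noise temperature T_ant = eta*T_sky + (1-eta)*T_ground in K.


T_ant = 0.92500 * 234.78 + (1 - 0.92500) * 266.77 = 237.2 K

237.2 K


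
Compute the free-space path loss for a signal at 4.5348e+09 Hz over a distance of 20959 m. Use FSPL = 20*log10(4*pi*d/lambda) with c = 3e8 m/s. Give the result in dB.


lambda = c / f = 3.0000e+08 / 4.5348e+09 = 0.06615507 m
FSPL = 20 * log10(4*pi*20959/0.06615507) = 132.0 dB

132.0 dB


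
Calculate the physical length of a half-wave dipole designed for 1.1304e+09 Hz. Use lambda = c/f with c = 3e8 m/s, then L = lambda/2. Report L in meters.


lambda = c / f = 3.0000e+08 / 1.1304e+09 = 0.2653928 m
L = lambda / 2 = 0.2653928 / 2 = 0.1327 m

0.1327 m


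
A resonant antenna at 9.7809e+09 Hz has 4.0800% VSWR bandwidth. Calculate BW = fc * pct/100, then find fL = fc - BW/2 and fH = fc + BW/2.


BW = 9.7809e+09 * 4.0800/100 = 3.990607e+08 Hz
fL = 9.7809e+09 - 3.990607e+08/2 = 9.581e+09 Hz
fH = 9.7809e+09 + 3.990607e+08/2 = 9.980e+09 Hz

BW=3.991e+08 Hz, fL=9.581e+09 Hz, fH=9.980e+09 Hz


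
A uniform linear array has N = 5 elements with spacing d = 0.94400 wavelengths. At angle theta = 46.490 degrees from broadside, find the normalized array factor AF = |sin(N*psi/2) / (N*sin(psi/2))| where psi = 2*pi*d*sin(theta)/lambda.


psi = 2*pi*0.94400*sin(46.490 deg) = 4.301720 rad
AF = |sin(5*4.301720/2) / (5*sin(4.301720/2))| = 0.2322

0.2322


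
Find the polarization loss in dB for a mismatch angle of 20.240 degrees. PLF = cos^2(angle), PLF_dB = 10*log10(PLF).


PLF_linear = cos^2(20.240 deg) = 0.8803163
PLF_dB = 10 * log10(0.8803163) = -0.5536 dB

-0.5536 dB


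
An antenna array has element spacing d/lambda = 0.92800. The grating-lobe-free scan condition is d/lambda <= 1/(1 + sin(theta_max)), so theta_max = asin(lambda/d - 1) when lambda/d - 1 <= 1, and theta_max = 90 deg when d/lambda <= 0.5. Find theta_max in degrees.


lambda/d - 1 = 1/0.92800 - 1 = 0.07758621
theta_max = asin(0.07758621) = 4.450 deg

4.450 deg


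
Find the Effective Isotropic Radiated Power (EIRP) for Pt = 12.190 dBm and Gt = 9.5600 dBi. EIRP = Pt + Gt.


EIRP = Pt + Gt = 12.190 + 9.5600 = 21.75 dBm

21.75 dBm


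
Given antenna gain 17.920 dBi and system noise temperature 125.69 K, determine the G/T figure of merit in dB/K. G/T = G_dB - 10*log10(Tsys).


G/T = 17.920 - 10*log10(125.69) = 17.920 - 20.99301 = -3.073 dB/K

-3.073 dB/K


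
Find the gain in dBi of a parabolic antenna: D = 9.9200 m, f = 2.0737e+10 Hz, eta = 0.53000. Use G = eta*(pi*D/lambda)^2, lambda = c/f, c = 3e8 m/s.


lambda = c / f = 3.0000e+08 / 2.0737e+10 = 0.01446689 m
G_linear = 0.53000 * (pi * 9.9200 / 0.01446689)^2 = 2.459510e+06
G_dBi = 10 * log10(2.459510e+06) = 63.91 dBi

63.91 dBi


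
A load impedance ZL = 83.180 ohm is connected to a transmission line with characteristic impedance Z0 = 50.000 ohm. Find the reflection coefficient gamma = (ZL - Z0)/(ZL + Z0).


gamma = (83.180 - 50.000) / (83.180 + 50.000) = 0.2491

0.2491


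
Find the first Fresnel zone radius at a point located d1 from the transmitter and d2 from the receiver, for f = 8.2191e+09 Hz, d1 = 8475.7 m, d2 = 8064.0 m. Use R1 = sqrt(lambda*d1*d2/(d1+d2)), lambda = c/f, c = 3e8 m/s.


lambda = c / f = 3.0000e+08 / 8.2191e+09 = 0.03650035 m
R1 = sqrt(0.03650035 * 8475.7 * 8064.0 / (8475.7 + 8064.0)) = 12.28 m

12.28 m
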